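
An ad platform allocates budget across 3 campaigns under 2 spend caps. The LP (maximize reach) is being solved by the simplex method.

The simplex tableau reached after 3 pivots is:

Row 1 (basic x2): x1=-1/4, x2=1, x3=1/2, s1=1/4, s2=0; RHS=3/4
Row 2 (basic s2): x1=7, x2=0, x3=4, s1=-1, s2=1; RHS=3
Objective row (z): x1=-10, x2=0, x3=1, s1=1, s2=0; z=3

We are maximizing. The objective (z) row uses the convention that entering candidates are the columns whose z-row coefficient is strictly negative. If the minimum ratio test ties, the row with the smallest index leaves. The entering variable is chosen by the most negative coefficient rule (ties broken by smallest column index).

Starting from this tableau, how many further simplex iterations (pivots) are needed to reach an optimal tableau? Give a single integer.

2

pivot: x1 in, s2 out → z = 51/7
pivot: s1 in, x2 out → z = 9
No improving column remains; optimal.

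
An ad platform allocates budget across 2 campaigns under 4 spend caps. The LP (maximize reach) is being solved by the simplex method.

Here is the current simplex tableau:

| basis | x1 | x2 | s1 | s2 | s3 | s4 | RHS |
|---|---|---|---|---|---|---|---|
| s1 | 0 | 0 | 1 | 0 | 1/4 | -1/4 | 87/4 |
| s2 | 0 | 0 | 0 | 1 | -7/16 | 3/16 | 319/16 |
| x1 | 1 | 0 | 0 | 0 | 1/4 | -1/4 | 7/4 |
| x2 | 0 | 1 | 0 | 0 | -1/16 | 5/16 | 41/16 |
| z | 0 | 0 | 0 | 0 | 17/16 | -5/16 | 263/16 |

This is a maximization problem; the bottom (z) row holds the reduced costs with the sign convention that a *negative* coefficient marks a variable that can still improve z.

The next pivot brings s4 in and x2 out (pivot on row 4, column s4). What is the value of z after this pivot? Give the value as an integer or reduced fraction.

Minimum ratio for s4: (41/16)/(5/16) = 41/5.
z changes by −(z-row coeff of s4)·ratio = −(-5/16)·(41/5) = 41/16.
New z = 263/16 + (41/16) = 19.

19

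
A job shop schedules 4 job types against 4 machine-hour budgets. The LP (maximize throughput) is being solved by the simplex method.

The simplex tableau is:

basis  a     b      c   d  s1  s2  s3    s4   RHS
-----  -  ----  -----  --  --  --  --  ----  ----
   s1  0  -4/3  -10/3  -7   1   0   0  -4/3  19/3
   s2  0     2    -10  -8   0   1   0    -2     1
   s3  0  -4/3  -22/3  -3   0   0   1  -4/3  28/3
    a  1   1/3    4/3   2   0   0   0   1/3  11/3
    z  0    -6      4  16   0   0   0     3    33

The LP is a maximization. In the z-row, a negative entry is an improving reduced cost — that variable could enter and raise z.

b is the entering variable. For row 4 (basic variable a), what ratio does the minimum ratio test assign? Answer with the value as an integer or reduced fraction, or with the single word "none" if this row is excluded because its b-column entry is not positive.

Ratio = RHS / (b entry) = (11/3) / (1/3) = 11.

11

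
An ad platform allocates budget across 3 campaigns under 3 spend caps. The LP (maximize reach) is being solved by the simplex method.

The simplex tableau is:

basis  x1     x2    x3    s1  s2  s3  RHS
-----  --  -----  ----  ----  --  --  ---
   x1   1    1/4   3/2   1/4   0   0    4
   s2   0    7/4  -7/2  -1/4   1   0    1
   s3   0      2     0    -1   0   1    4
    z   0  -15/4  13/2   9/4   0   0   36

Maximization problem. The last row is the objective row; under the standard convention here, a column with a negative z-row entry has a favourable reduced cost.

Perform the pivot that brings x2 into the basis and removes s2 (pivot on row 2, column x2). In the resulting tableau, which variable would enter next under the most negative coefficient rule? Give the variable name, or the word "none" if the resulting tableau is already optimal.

Pivot element 7/4. New z-row = old z-row − (-15/4)·(row 2/(7/4)).
Updated z-row coefficients: x1: 0, x2: 0, x3: -1, s1: 12/7, s2: 15/7, s3: 0.
The most negative is -1 in column x3, so x3 would enter next.

x3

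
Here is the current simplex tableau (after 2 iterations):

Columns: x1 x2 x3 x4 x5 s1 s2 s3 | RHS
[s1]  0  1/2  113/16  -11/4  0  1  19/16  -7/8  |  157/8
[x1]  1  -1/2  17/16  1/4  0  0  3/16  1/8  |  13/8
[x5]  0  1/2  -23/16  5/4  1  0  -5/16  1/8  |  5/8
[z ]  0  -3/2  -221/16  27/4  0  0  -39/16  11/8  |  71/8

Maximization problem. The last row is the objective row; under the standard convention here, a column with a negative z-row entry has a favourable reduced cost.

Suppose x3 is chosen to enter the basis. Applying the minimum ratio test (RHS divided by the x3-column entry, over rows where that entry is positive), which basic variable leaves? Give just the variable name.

Ratios: row 1 (s1): (157/8)/(113/16) = 314/113; row 2 (x1): (13/8)/(17/16) = 26/17; row 3 (x5): entry -23/16 ≤ 0, skip.
Minimum ratio 26/17 is in the x1 row, so x1 leaves.

x1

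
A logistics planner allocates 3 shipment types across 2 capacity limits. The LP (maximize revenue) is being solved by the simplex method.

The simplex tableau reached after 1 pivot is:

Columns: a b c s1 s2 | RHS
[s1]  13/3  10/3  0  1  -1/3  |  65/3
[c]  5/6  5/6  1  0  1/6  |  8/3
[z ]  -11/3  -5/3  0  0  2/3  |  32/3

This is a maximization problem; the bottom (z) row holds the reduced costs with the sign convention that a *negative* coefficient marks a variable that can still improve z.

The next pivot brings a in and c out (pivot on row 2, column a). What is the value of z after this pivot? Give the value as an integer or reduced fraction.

112/5

Minimum ratio for a: (8/3)/(5/6) = 16/5.
z changes by −(z-row coeff of a)·ratio = −(-11/3)·(16/5) = 176/15.
New z = 32/3 + (176/15) = 112/5.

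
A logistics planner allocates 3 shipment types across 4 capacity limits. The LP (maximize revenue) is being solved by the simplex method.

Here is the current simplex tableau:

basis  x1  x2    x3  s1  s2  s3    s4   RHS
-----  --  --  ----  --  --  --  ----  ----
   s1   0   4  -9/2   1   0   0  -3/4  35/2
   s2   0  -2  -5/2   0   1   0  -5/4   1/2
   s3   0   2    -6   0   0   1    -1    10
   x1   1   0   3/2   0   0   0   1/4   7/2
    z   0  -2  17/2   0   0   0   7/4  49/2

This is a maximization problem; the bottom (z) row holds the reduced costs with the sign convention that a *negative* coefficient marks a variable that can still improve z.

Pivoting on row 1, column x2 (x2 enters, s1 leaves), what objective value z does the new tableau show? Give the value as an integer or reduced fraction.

Minimum ratio for x2: (35/2)/4 = 35/8.
z changes by −(z-row coeff of x2)·ratio = −(-2)·(35/8) = 35/4.
New z = 49/2 + (35/4) = 133/4.

133/4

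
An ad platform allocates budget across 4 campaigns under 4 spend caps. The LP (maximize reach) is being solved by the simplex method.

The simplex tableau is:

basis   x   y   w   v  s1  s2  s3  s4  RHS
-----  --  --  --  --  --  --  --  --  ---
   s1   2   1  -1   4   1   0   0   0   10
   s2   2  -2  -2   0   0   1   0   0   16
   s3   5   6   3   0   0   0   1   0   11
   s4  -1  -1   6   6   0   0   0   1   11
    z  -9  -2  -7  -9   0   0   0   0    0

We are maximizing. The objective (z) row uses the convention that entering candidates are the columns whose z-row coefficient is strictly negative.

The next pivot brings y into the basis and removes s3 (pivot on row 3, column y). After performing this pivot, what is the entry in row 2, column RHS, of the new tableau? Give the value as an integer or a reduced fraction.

Pivot element is row 3, column y: 6.
Normalize row 3: new (row 3, RHS) = 11/6 = 11/6.
row 2 ← row 2 − (-2)·(new row 3): 16 − (-2)·(11/6) = 59/3.

59/3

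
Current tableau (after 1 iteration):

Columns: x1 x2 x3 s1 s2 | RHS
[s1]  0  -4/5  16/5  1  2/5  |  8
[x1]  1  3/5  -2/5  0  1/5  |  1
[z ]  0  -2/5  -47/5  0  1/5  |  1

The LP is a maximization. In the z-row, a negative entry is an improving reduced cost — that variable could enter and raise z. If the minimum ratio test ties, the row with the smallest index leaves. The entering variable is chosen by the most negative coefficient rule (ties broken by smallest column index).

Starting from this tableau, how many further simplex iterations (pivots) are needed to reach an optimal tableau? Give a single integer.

pivot: x3 in, s1 out → z = 49/2
pivot: x2 in, x1 out → z = 71/2
No improving column remains; optimal.

2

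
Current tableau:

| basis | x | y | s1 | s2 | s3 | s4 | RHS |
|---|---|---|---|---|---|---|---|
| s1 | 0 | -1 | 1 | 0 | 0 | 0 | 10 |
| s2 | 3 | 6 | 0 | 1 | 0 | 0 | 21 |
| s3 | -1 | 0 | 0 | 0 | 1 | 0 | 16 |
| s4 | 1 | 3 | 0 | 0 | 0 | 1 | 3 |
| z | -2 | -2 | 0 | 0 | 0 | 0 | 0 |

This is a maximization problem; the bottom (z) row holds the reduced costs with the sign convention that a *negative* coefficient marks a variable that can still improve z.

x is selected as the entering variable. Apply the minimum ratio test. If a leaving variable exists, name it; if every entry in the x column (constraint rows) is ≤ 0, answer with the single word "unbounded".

s4

Ratios: row 1 (s1): entry 0 ≤ 0, skip; row 2 (s2): 21/3 = 7; row 3 (s3): entry -1 ≤ 0, skip; row 4 (s4): 3/1 = 3.
Minimum ratio is in the s4 row, so s4 leaves.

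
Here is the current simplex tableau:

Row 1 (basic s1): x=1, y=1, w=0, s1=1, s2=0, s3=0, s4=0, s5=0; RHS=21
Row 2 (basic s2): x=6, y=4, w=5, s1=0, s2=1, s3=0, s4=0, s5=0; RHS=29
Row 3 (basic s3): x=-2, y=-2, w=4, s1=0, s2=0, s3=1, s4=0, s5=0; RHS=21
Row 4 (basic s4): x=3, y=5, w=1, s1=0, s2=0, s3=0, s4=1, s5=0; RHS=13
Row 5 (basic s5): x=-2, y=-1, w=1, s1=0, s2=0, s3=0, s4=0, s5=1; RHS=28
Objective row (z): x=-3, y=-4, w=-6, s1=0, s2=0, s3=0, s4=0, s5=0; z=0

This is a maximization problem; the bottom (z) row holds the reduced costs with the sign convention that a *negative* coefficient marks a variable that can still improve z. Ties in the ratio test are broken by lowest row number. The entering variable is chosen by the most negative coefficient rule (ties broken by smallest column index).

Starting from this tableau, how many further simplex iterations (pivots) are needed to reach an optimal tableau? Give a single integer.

2

pivot: w in, s3 out → z = 63/2
pivot: y in, s2 out → z = 448/13
No improving column remains; optimal.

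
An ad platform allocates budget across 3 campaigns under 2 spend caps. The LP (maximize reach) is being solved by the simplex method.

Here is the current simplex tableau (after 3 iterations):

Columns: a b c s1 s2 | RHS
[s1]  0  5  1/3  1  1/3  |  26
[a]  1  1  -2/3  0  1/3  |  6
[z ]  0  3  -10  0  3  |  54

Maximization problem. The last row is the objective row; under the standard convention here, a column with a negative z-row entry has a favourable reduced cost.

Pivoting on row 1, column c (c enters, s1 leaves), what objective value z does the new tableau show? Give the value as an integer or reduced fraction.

834

Minimum ratio for c: 26/(1/3) = 78.
z changes by −(z-row coeff of c)·ratio = −(-10)·78 = 780.
New z = 54 + 780 = 834.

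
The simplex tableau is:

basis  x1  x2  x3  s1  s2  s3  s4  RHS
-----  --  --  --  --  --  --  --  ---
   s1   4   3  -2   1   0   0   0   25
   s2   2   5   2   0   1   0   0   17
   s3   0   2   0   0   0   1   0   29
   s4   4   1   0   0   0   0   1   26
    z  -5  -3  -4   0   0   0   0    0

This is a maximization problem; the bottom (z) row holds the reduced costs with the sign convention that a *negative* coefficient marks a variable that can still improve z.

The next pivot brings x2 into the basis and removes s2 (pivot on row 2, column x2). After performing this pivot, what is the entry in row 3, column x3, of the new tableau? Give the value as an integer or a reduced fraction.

Pivot element is row 2, column x2: 5.
Normalize row 2: new (row 2, x3) = 2/5 = 2/5.
row 3 ← row 3 − 2·(new row 2): 0 − 2·(2/5) = -4/5.

-4/5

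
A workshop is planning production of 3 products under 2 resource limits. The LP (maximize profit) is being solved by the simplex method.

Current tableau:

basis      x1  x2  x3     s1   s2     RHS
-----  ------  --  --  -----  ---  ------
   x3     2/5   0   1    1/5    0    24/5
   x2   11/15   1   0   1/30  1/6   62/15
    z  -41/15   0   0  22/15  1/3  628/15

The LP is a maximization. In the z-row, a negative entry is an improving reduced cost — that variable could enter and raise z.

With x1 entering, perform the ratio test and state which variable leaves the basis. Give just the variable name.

Ratios: row 1 (x3): (24/5)/(2/5) = 12; row 2 (x2): (62/15)/(11/15) = 62/11.
Minimum ratio 62/11 is in the x2 row, so x2 leaves.

x2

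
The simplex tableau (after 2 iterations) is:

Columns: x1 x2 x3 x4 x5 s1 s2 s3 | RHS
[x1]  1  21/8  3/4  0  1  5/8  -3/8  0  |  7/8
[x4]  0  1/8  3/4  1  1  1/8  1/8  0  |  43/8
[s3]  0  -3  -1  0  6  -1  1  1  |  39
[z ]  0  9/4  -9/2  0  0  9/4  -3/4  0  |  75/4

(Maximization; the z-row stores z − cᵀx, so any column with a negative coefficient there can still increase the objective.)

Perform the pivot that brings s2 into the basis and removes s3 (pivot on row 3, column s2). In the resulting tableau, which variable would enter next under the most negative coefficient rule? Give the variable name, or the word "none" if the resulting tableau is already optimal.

Pivot element 1. New z-row = old z-row − (-3/4)·(row 3/1).
Updated z-row coefficients: x1: 0, x2: 0, x3: -21/4, x4: 0, x5: 9/2, s1: 3/2, s2: 0, s3: 3/4.
The most negative is -21/4 in column x3, so x3 would enter next.

x3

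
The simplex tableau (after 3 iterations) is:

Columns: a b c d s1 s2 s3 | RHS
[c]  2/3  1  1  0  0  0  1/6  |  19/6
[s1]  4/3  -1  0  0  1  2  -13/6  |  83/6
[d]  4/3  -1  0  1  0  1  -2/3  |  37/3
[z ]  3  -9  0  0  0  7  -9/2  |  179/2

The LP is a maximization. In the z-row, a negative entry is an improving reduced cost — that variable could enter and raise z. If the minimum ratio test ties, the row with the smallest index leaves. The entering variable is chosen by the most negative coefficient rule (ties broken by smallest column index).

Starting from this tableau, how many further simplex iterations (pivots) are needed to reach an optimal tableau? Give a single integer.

pivot: b in, c out → z = 118
pivot: s3 in, b out → z = 175
No improving column remains; optimal.

2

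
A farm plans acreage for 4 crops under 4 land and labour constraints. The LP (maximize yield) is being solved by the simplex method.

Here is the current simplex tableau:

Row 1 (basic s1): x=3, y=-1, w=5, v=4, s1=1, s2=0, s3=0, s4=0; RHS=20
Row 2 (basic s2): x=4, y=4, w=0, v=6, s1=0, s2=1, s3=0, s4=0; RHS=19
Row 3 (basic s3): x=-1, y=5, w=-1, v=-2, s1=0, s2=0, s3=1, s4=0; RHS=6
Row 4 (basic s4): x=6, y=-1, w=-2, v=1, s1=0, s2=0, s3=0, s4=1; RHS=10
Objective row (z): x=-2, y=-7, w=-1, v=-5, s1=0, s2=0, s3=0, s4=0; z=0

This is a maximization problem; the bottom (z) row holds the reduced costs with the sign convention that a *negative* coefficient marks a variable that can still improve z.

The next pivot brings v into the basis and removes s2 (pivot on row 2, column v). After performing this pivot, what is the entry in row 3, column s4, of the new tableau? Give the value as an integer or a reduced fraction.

Pivot element is row 2, column v: 6.
Normalize row 2: new (row 2, s4) = 0/6 = 0.
row 3 ← row 3 − (-2)·(new row 2): 0 − (-2)·0 = 0.

0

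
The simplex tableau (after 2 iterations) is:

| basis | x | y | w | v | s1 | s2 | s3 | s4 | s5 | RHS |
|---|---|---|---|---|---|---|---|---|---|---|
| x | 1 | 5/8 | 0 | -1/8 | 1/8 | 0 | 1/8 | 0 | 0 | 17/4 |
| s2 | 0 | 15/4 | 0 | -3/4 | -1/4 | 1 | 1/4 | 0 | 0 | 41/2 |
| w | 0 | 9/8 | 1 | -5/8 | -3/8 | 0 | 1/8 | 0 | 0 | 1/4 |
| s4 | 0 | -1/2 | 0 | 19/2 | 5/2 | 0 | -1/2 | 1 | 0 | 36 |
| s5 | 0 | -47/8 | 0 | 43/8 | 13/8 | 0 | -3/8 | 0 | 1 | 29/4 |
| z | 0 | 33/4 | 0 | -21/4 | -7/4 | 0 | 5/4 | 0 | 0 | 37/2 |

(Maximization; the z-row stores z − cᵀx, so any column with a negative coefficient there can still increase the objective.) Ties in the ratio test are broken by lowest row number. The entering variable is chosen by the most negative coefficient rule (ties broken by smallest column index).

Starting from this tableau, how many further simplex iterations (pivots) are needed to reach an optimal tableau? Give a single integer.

2

pivot: v in, s5 out → z = 1100/43
pivot: s1 in, v out → z = 342/13
No improving column remains; optimal.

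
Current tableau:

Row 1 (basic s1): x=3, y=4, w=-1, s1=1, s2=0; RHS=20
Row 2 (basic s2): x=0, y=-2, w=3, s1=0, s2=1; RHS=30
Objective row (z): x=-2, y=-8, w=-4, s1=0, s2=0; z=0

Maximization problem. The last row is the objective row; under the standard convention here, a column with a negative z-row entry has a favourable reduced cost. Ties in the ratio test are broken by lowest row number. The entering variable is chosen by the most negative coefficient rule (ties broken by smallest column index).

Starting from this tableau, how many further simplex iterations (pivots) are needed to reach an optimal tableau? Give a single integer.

pivot: y in, s1 out → z = 40
pivot: w in, s2 out → z = 136
No improving column remains; optimal.

2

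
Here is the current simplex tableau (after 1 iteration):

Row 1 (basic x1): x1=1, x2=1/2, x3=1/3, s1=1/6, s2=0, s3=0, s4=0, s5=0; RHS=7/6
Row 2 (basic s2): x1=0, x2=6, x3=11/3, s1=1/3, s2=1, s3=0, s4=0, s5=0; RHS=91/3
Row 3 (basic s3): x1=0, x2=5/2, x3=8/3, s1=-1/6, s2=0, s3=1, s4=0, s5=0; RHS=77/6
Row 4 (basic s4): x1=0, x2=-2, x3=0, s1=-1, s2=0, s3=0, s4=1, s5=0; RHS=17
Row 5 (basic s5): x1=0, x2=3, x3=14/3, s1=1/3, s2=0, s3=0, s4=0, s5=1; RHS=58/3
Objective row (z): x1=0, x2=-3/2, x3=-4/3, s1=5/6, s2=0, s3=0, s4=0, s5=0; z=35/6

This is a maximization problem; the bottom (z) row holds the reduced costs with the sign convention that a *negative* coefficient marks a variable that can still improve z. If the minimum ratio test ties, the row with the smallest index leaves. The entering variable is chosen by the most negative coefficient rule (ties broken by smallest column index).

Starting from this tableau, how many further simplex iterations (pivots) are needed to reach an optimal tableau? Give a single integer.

pivot: x2 in, x1 out → z = 28/3
pivot: x3 in, x2 out → z = 21/2
No improving column remains; optimal.

2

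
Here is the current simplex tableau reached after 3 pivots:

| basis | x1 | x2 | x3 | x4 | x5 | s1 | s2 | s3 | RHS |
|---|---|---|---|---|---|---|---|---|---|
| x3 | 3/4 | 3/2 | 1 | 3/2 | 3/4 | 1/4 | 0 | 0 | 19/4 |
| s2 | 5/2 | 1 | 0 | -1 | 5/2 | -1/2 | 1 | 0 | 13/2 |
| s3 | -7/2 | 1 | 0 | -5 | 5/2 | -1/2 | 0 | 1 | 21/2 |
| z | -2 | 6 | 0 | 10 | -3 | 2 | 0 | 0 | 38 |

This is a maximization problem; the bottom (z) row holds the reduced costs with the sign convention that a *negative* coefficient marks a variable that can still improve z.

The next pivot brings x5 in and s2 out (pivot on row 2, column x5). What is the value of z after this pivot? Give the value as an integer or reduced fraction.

229/5

Minimum ratio for x5: (13/2)/(5/2) = 13/5.
z changes by −(z-row coeff of x5)·ratio = −(-3)·(13/5) = 39/5.
New z = 38 + (39/5) = 229/5.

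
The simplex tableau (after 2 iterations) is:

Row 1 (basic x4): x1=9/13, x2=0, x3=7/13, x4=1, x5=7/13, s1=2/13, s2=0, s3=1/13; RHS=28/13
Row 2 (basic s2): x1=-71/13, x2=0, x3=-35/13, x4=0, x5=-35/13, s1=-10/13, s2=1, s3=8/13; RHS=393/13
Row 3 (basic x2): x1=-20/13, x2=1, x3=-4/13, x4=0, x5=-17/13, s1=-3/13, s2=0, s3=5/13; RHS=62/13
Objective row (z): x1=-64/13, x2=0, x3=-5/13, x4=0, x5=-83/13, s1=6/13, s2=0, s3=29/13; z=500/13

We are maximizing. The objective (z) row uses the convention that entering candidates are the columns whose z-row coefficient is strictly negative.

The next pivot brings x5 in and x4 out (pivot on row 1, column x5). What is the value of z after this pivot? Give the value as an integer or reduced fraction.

Minimum ratio for x5: (28/13)/(7/13) = 4.
z changes by −(z-row coeff of x5)·ratio = −(-83/13)·4 = 332/13.
New z = 500/13 + (332/13) = 64.

64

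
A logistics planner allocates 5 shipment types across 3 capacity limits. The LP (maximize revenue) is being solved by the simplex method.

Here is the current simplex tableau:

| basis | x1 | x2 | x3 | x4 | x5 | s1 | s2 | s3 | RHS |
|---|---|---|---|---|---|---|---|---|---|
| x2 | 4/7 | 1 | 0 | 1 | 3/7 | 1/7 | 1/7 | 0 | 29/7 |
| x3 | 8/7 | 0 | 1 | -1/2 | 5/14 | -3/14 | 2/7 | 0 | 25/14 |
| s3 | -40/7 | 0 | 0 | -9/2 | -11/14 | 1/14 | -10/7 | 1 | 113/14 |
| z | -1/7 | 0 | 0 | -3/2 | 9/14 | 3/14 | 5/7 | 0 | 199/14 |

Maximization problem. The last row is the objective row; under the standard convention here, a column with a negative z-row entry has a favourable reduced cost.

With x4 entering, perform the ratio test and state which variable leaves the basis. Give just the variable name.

Ratios: row 1 (x2): (29/7)/1 = 29/7; row 2 (x3): entry -1/2 ≤ 0, skip; row 3 (s3): entry -9/2 ≤ 0, skip.
Minimum ratio 29/7 is in the x2 row, so x2 leaves.

x2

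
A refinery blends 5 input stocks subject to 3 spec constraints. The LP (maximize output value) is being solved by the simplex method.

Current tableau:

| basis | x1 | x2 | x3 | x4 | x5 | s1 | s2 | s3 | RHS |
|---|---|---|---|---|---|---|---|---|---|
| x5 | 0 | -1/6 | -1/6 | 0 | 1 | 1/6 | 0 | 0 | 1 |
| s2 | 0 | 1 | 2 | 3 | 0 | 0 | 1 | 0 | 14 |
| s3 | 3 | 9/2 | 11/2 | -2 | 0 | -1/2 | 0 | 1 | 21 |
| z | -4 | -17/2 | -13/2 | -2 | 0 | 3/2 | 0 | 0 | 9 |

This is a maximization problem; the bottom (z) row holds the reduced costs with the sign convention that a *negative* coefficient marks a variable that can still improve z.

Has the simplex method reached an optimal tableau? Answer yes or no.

no

Column x1 has objective-row coefficient -4, which is negative; an improving pivot exists, so not yet optimal.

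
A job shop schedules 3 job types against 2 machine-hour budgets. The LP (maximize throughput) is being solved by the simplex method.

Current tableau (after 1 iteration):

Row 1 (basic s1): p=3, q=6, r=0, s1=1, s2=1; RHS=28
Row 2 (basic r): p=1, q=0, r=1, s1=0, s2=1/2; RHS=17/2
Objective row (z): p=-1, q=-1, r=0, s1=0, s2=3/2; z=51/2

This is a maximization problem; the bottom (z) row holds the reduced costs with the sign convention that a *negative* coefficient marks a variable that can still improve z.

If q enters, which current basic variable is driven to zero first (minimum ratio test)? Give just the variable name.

Ratios: row 1 (s1): 28/6 = 14/3; row 2 (r): entry 0 ≤ 0, skip.
Minimum ratio 14/3 is in the s1 row, so s1 leaves.

s1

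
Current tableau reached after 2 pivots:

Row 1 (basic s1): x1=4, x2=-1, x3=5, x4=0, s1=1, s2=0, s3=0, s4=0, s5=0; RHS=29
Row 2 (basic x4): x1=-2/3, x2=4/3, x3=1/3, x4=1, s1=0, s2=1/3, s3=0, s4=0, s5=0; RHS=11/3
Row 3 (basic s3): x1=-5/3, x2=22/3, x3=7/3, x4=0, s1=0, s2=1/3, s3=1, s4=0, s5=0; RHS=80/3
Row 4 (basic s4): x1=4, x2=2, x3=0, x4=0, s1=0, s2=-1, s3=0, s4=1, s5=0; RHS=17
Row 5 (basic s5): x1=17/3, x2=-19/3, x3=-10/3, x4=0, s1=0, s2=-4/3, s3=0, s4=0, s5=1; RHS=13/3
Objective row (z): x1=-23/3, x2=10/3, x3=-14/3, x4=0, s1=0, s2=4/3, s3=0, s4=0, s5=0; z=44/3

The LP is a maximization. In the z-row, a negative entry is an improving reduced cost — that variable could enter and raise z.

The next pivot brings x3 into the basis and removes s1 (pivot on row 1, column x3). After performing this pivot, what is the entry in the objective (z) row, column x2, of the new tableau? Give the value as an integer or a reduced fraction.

12/5

Pivot element is row 1, column x3: 5.
Normalize row 1: new (row 1, x2) = (-1)/5 = -1/5.
z-row ← z-row − (-14/3)·(new row 1): 10/3 − (-14/3)·(-1/5) = 12/5.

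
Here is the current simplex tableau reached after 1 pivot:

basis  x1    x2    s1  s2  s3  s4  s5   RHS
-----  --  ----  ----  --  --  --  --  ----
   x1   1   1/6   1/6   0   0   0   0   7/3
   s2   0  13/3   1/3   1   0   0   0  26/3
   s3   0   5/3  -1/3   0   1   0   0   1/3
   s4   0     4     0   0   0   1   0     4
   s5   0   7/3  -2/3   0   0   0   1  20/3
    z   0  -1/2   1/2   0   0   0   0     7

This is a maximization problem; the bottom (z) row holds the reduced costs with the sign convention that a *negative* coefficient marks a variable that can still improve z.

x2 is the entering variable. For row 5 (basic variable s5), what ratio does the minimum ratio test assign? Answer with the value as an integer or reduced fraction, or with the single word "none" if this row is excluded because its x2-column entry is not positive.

20/7

Ratio = RHS / (x2 entry) = (20/3) / (7/3) = 20/7.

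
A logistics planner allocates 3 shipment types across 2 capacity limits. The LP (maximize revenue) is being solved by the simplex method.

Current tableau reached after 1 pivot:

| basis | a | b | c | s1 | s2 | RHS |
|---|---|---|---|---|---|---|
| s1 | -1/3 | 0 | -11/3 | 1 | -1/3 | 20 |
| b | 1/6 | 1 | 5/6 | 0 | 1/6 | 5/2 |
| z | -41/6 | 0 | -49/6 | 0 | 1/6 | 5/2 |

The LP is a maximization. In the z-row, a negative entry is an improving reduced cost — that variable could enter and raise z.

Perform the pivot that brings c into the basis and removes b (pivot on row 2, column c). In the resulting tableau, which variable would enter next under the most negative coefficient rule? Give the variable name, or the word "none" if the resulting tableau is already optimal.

a

Pivot element 5/6. New z-row = old z-row − (-49/6)·(row 2/(5/6)).
Updated z-row coefficients: a: -26/5, b: 49/5, c: 0, s1: 0, s2: 9/5.
The most negative is -26/5 in column a, so a would enter next.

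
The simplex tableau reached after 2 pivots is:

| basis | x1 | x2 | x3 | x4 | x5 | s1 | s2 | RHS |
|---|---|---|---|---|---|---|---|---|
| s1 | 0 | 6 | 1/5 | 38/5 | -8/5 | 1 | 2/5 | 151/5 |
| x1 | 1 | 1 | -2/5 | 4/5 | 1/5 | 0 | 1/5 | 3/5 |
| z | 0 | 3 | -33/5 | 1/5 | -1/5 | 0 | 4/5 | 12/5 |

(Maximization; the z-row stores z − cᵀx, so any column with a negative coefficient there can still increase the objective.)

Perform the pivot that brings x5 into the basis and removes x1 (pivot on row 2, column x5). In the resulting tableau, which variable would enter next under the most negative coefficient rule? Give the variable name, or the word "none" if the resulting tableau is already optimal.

Pivot element 1/5. New z-row = old z-row − (-1/5)·(row 2/(1/5)).
Updated z-row coefficients: x1: 1, x2: 4, x3: -7, x4: 1, x5: 0, s1: 0, s2: 1.
The most negative is -7 in column x3, so x3 would enter next.

x3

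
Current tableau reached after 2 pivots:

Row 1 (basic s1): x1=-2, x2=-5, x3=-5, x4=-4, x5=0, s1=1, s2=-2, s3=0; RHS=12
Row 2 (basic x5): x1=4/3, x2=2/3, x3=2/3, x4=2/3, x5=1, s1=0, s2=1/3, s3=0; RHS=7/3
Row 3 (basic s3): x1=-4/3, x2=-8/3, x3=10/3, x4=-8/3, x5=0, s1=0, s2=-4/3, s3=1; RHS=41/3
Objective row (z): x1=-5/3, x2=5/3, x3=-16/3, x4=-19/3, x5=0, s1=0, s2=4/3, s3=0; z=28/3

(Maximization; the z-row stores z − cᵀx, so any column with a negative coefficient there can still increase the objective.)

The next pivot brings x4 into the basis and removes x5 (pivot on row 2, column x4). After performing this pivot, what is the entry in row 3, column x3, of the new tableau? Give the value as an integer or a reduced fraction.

Pivot element is row 2, column x4: 2/3.
Normalize row 2: new (row 2, x3) = (2/3)/(2/3) = 1.
row 3 ← row 3 − (-8/3)·(new row 2): 10/3 − (-8/3)·1 = 6.

6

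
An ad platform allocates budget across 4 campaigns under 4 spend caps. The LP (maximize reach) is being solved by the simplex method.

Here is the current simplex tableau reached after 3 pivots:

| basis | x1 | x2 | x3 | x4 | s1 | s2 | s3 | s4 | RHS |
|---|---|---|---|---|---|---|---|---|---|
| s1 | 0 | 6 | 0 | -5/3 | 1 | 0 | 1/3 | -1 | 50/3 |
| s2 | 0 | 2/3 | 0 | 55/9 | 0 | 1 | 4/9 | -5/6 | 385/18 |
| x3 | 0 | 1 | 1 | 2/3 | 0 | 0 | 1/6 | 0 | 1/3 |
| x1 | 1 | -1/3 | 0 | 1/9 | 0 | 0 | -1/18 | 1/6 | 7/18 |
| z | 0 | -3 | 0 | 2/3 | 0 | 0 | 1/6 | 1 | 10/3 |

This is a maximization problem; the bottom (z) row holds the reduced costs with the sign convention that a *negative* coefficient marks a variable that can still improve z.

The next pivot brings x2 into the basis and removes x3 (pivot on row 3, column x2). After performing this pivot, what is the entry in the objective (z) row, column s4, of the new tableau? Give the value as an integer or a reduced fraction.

Pivot element is row 3, column x2: 1.
Normalize row 3: new (row 3, s4) = 0/1 = 0.
z-row ← z-row − (-3)·(new row 3): 1 − (-3)·0 = 1.

1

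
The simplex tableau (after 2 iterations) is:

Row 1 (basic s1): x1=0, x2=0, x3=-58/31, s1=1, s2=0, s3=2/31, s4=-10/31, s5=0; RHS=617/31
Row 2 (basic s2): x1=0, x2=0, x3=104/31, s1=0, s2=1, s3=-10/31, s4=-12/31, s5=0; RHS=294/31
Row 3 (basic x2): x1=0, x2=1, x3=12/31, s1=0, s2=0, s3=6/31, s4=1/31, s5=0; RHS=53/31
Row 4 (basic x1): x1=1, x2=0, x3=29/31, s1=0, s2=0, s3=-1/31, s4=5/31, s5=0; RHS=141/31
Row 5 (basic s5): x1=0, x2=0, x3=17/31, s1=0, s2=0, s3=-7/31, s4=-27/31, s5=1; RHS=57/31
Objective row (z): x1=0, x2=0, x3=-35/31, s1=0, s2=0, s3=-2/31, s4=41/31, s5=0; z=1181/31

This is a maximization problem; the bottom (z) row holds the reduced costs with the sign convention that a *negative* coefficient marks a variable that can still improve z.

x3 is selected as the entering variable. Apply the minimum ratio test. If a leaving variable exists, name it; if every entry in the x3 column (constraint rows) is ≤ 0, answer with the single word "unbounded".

s2

Ratios: row 1 (s1): entry -58/31 ≤ 0, skip; row 2 (s2): (294/31)/(104/31) = 147/52; row 3 (x2): (53/31)/(12/31) = 53/12; row 4 (x1): (141/31)/(29/31) = 141/29; row 5 (s5): (57/31)/(17/31) = 57/17.
Minimum ratio is in the s2 row, so s2 leaves.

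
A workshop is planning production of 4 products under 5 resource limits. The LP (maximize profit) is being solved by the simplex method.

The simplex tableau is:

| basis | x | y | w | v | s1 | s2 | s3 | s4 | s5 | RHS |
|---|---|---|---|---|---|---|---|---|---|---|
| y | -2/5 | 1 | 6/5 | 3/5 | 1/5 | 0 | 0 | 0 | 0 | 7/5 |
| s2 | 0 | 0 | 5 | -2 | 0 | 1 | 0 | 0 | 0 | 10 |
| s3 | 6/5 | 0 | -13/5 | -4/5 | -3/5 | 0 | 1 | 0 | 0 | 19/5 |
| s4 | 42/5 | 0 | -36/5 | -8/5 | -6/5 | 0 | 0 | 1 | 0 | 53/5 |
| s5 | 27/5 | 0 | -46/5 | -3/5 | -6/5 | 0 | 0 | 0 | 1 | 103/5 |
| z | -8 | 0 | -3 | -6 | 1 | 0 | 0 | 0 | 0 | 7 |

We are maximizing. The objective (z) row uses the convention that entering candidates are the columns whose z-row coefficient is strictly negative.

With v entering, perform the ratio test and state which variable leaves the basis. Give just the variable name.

y

Ratios: row 1 (y): (7/5)/(3/5) = 7/3; row 2 (s2): entry -2 ≤ 0, skip; row 3 (s3): entry -4/5 ≤ 0, skip; row 4 (s4): entry -8/5 ≤ 0, skip; row 5 (s5): entry -3/5 ≤ 0, skip.
Minimum ratio 7/3 is in the y row, so y leaves.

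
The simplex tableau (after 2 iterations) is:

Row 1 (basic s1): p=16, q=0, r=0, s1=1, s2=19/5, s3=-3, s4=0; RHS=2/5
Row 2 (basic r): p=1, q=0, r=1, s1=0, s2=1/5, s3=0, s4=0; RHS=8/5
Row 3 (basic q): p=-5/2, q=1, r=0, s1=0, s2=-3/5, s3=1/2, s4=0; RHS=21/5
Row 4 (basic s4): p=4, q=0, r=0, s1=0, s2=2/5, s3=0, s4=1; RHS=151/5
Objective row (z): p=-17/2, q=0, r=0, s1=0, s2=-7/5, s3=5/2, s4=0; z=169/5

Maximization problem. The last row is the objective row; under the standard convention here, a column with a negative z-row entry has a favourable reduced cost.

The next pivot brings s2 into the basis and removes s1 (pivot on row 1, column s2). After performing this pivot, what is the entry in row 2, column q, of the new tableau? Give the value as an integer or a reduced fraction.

0

Pivot element is row 1, column s2: 19/5.
Normalize row 1: new (row 1, q) = 0/(19/5) = 0.
row 2 ← row 2 − (1/5)·(new row 1): 0 − (1/5)·0 = 0.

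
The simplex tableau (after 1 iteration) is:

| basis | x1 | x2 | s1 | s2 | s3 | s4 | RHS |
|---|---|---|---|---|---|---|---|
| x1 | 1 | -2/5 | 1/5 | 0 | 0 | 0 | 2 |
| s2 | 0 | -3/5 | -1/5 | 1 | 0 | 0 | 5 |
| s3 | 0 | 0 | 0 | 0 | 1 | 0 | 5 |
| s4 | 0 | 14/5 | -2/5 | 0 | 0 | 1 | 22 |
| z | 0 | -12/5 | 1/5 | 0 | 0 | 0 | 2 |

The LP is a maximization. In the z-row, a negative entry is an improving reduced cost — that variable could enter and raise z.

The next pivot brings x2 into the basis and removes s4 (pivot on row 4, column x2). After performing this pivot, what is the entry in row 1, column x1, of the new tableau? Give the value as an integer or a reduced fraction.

1

Pivot element is row 4, column x2: 14/5.
Normalize row 4: new (row 4, x1) = 0/(14/5) = 0.
row 1 ← row 1 − (-2/5)·(new row 4): 1 − (-2/5)·0 = 1.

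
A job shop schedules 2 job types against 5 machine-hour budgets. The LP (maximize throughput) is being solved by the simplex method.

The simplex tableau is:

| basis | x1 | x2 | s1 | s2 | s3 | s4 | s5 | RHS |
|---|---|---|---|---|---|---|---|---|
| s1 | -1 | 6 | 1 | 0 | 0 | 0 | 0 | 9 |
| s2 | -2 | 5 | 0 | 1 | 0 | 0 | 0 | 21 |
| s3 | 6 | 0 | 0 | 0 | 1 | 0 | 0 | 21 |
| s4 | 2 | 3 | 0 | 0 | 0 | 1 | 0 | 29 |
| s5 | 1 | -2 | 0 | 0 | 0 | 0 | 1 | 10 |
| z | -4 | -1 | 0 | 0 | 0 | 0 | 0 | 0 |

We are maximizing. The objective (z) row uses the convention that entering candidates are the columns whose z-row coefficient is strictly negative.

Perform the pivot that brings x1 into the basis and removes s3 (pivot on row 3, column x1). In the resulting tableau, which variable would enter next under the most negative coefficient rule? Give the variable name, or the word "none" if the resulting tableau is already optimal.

x2

Pivot element 6. New z-row = old z-row − (-4)·(row 3/6).
Updated z-row coefficients: x1: 0, x2: -1, s1: 0, s2: 0, s3: 2/3, s4: 0, s5: 0.
The most negative is -1 in column x2, so x2 would enter next.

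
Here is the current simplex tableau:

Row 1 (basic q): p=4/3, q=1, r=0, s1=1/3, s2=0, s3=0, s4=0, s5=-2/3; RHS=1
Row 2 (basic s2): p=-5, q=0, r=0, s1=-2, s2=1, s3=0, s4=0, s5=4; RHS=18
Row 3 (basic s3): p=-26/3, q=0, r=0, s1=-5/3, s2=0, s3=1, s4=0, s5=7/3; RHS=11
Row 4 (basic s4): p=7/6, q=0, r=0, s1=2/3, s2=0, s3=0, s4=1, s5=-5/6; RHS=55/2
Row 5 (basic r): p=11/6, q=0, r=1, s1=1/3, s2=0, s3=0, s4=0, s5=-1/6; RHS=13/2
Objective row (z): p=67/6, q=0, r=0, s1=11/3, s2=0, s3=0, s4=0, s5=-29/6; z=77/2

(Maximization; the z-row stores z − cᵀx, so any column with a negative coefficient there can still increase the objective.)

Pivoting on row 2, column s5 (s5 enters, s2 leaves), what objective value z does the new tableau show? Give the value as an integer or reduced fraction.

Minimum ratio for s5: 18/4 = 9/2.
z changes by −(z-row coeff of s5)·ratio = −(-29/6)·(9/2) = 87/4.
New z = 77/2 + (87/4) = 241/4.

241/4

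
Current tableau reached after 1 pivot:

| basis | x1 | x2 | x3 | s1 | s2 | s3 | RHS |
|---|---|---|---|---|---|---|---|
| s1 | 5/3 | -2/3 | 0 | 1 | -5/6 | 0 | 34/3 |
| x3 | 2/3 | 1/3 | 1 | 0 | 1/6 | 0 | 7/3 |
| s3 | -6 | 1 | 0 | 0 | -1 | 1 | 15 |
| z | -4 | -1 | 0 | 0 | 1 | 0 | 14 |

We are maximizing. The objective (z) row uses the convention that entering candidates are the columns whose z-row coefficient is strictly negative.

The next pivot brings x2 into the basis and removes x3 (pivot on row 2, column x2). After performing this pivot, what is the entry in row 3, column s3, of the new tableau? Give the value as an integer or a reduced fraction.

1

Pivot element is row 2, column x2: 1/3.
Normalize row 2: new (row 2, s3) = 0/(1/3) = 0.
row 3 ← row 3 − 1·(new row 2): 1 − 1·0 = 1.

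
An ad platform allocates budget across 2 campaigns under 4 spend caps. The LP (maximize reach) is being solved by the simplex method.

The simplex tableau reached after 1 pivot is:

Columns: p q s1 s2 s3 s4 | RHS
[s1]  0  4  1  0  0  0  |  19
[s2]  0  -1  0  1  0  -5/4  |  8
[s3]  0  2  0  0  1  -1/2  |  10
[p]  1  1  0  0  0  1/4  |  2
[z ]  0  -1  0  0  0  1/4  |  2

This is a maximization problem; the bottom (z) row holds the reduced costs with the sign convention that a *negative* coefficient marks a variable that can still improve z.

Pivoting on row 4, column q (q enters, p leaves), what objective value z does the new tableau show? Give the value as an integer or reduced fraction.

4

Minimum ratio for q: 2/1 = 2.
z changes by −(z-row coeff of q)·ratio = −(-1)·2 = 2.
New z = 2 + 2 = 4.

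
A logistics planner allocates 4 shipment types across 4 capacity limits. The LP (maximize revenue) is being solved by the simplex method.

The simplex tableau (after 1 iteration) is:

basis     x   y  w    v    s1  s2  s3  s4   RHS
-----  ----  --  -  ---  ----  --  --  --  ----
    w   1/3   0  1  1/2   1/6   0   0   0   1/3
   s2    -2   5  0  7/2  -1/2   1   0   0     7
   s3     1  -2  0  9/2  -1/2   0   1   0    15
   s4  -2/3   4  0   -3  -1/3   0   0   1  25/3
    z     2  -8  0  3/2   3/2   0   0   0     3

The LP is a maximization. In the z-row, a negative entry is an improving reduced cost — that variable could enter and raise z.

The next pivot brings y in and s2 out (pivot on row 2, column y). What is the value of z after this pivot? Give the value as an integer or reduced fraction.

71/5

Minimum ratio for y: 7/5 = 7/5.
z changes by −(z-row coeff of y)·ratio = −(-8)·(7/5) = 56/5.
New z = 3 + (56/5) = 71/5.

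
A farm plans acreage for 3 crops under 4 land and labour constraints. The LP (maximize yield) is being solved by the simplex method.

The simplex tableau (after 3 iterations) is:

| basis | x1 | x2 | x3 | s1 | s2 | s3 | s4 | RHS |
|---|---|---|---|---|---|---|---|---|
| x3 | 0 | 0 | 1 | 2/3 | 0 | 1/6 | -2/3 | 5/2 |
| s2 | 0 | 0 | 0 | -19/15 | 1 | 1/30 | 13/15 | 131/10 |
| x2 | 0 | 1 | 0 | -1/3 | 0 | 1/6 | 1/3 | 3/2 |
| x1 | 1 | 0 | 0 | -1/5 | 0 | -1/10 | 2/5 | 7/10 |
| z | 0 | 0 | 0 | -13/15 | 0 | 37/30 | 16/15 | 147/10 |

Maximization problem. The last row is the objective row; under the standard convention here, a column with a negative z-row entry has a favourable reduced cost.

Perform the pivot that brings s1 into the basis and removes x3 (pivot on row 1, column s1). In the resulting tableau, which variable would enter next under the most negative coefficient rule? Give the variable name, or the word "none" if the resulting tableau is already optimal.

none

Pivot element 2/3. New z-row = old z-row − (-13/15)·(row 1/(2/3)).
Updated z-row coefficients: x1: 0, x2: 0, x3: 13/10, s1: 0, s2: 0, s3: 29/20, s4: 1/5.
No coefficient is strictly negative; the tableau after this pivot is optimal.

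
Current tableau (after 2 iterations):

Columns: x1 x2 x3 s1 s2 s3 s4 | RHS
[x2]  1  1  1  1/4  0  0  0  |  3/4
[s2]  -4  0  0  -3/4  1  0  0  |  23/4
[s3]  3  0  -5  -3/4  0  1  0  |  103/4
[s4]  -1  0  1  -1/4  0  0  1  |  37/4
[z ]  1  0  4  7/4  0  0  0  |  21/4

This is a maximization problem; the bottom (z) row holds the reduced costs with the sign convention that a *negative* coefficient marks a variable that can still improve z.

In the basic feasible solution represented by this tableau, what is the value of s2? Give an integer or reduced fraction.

23/4

s2 is basic (row 2); its value is the RHS of that row: 23/4.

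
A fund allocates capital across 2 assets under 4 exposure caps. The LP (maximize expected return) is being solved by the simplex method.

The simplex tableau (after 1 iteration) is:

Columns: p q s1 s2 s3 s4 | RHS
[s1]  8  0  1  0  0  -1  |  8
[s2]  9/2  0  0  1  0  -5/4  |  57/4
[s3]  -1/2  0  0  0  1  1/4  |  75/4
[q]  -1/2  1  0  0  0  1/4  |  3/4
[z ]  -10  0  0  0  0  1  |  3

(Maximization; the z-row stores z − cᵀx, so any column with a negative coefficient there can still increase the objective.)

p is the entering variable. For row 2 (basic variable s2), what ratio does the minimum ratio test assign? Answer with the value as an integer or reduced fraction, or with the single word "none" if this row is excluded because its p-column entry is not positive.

Ratio = RHS / (p entry) = (57/4) / (9/2) = 19/6.

19/6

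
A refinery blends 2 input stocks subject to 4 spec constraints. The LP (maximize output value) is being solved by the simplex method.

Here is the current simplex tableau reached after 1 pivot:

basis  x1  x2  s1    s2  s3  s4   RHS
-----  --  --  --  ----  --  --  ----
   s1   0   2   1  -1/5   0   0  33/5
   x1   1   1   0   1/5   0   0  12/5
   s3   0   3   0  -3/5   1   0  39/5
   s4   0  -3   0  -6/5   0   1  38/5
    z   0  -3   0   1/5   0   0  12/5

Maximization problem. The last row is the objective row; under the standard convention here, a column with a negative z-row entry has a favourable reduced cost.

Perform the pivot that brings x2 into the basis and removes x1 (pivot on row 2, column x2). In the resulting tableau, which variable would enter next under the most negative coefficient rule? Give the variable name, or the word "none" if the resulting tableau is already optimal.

none

Pivot element 1. New z-row = old z-row − (-3)·(row 2/1).
Updated z-row coefficients: x1: 3, x2: 0, s1: 0, s2: 4/5, s3: 0, s4: 0.
No coefficient is strictly negative; the tableau after this pivot is optimal.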